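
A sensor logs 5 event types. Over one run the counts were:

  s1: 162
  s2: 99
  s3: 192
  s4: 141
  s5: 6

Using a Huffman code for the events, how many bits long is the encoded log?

1305

Greedily combine the two least-frequent nodes:
merge s5(6) and s2(99): 105
merge 105 and s4(141): 246
merge s1(162) and s3(192): 354
merge 246 and 354: 600
Each symbol's bit-cost is frequency × depth; summing gives 1305 bits (equivalently 105 + 246 + 354 + 600).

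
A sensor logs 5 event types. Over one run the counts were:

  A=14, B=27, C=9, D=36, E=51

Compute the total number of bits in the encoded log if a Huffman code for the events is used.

296

Merge the two smallest weights repeatedly:
merge C(9) and A(14): 23
merge 23 and B(27): 50
merge D(36) and 50: 86
merge E(51) and 86: 137
The encoded length is the sum of every internal node's weight: 23 + 50 + 86 + 137 = 296 bits.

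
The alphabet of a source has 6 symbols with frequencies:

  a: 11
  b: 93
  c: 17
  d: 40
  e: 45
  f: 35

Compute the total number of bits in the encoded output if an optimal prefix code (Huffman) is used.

Greedily combine the two least-frequent nodes:
merge a(11) and c(17): 28
merge 28 and f(35): 63
merge d(40) and e(45): 85
merge 63 and 85: 148
merge b(93) and 148: 241
Each symbol's bit-cost is frequency × depth; summing gives 565 bits (equivalently 28 + 63 + 85 + 148 + 241).

565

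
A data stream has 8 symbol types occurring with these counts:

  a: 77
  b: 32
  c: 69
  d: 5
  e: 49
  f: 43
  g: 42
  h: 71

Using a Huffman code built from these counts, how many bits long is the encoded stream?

1124

Greedily combine the two least-frequent nodes:
d(5) + b(32) → 37
37 + g(42) → 79
f(43) + e(49) → 92
c(69) + h(71) → 140
a(77) + 79 → 156
92 + 140 → 232
156 + 232 → 388
Total encoded bits = sum of merged weights = 37 + 79 + 92 + 140 + 156 + 232 + 388 = 1124.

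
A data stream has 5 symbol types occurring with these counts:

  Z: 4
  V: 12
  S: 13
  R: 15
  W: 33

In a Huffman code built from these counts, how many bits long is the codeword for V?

3

Repeatedly merge the two smallest:
merge Z(4) and V(12): 16
merge S(13) and R(15): 28
merge 16 and 28: 44
merge W(33) and 44: 77
V sits 3 levels below the root, so its codeword is 3 bits.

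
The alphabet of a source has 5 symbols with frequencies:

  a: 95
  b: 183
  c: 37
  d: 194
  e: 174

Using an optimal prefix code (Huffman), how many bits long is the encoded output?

1498

Greedily combine the two least-frequent nodes:
merge c(37) and a(95): 132
merge 132 and e(174): 306
merge b(183) and d(194): 377
merge 306 and 377: 683
The encoded length is the sum of every internal node's weight: 132 + 306 + 377 + 683 = 1498 bits.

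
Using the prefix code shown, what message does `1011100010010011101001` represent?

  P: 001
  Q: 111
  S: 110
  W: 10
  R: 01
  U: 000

Read left to right; each codeword is recognised as soon as it completes (prefix code):
  10→W | 111→Q | 000→U | 10→W | 01→R | 001→P | 110→S | 10→W | 01→R
Decoded message: WQUWRPSWR

WQUWRPSWR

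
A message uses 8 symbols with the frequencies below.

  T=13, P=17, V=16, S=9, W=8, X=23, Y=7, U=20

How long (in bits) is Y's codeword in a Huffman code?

Huffman merges, smallest pair first:
Y(7) + W(8) → 15
S(9) + T(13) → 22
15 + V(16) → 31
P(17) + U(20) → 37
22 + X(23) → 45
31 + 37 → 68
45 + 68 → 113
Y's leaf is at depth 4, giving a 4-bit codeword.

4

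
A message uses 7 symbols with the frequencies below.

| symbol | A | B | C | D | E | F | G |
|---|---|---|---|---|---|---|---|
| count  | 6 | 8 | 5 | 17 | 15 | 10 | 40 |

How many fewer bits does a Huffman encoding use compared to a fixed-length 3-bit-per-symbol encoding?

51

Fixed-length: 3 bits × 101 symbols = 303 bits.
Huffman merges:
C(5) + A(6) → 11
B(8) + F(10) → 18
11 + E(15) → 26
D(17) + 18 → 35
26 + 35 → 61
G(40) + 61 → 101
Huffman total = 11 + 18 + 26 + 35 + 61 + 101 = 252 bits.
Saving = 303 − 252 = 51 bits.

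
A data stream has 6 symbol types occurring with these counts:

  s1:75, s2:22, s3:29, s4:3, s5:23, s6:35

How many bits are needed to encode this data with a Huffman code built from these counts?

Build the Huffman tree bottom-up:
combine s4(3), s2(22) → 25
combine s5(23), 25 → 48
combine s3(29), s6(35) → 64
combine 48, 64 → 112
combine s1(75), 112 → 187
Each symbol's bit-cost is frequency × depth; summing gives 436 bits (equivalently 25 + 48 + 64 + 112 + 187).

436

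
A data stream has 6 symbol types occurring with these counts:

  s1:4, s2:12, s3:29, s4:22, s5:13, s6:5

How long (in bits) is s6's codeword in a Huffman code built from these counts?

Build the tree from the bottom:
merge s1(4) and s6(5): 9
merge 9 and s2(12): 21
merge s5(13) and 21: 34
merge s4(22) and s3(29): 51
merge 34 and 51: 85
s6 sits 4 levels below the root, so its codeword is 4 bits.

4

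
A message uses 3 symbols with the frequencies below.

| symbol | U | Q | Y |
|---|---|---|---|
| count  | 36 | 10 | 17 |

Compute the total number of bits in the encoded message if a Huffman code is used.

90

Merge the two smallest weights repeatedly:
combine Q(10), Y(17) → 27
combine 27, U(36) → 63
The encoded length is the sum of every internal node's weight: 27 + 63 = 90 bits.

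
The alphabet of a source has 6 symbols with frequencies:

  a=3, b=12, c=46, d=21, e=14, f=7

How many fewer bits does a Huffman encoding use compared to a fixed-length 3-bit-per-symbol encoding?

82

Fixed-length: 3 bits × 103 symbols = 309 bits.
Huffman merges:
combine a(3), f(7) → 10
combine 10, b(12) → 22
combine e(14), d(21) → 35
combine 22, 35 → 57
combine c(46), 57 → 103
Huffman total = 10 + 22 + 35 + 57 + 103 = 227 bits.
Saving = 309 − 227 = 82 bits.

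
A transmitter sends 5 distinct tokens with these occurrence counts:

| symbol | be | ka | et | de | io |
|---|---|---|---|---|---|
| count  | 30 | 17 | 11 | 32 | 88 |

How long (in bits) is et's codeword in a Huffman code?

4

Repeatedly merge the two smallest:
combine et(11), ka(17) → 28
combine 28, be(30) → 58
combine de(32), 58 → 90
combine io(88), 90 → 178
et's leaf is at depth 4, giving a 4-bit codeword.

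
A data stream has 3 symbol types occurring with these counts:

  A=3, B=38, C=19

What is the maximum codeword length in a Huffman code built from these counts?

Merge the two lowest-weight nodes at each step:
merge A(3) and C(19): 22
merge 22 and B(38): 60
The first pair merged (A, C) ends up deepest, at depth 2.

2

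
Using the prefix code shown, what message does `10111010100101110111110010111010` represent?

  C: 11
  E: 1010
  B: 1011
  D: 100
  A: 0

Read left to right; each codeword is recognised as soon as it completes (prefix code):
  1011→B | 1010→E | 100→D | 1011→B | 1011→B | 11→C | 100→D | 1011→B | 1010→E
Decoded message: BEDBBCDBE

BEDBBCDBE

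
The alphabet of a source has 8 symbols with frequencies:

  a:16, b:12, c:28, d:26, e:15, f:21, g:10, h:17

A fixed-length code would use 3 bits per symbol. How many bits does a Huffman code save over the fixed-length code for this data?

6

Fixed-length: 3 bits × 145 symbols = 435 bits.
Huffman merges:
g(10) + b(12) → 22
e(15) + a(16) → 31
h(17) + f(21) → 38
22 + d(26) → 48
c(28) + 31 → 59
38 + 48 → 86
59 + 86 → 145
Huffman total = 22 + 31 + 38 + 48 + 59 + 86 + 145 = 429 bits.
Saving = 435 − 429 = 6 bits.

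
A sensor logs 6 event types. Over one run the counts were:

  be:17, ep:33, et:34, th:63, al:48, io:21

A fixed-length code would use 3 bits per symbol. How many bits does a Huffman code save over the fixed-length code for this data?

111

Fixed-length: 3 bits × 216 symbols = 648 bits.
Huffman merges:
merge be(17) and io(21): 38
merge ep(33) and et(34): 67
merge 38 and al(48): 86
merge th(63) and 67: 130
merge 86 and 130: 216
Huffman total = 38 + 67 + 86 + 130 + 216 = 537 bits.
Saving = 648 − 537 = 111 bits.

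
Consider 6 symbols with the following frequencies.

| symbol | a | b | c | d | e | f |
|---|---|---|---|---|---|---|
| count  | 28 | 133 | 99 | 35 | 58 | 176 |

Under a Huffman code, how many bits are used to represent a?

Build the tree from the bottom:
merge a(28) and d(35): 63
merge e(58) and 63: 121
merge c(99) and 121: 220
merge b(133) and f(176): 309
merge 220 and 309: 529
a sits 4 levels below the root, so its codeword is 4 bits.

4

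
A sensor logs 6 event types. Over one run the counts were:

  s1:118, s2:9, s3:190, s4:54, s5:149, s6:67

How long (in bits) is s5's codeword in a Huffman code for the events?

2

Huffman merges, smallest pair first:
merge s2(9) and s4(54): 63
merge 63 and s6(67): 130
merge s1(118) and 130: 248
merge s5(149) and s3(190): 339
merge 248 and 339: 587
s5 sits 2 levels below the root, so its codeword is 2 bits.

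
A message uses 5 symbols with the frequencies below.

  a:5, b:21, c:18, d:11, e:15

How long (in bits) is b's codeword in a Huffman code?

Repeatedly merge the two smallest:
a(5) + d(11) → 16
e(15) + 16 → 31
c(18) + b(21) → 39
31 + 39 → 70
b's leaf is at depth 2, giving a 2-bit codeword.

2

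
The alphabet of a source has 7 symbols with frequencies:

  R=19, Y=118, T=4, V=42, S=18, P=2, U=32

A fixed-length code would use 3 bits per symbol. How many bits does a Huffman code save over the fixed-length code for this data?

Fixed-length: 3 bits × 235 symbols = 705 bits.
Huffman merges:
P(2) + T(4) → 6
6 + S(18) → 24
R(19) + 24 → 43
U(32) + V(42) → 74
43 + 74 → 117
117 + Y(118) → 235
Huffman total = 6 + 24 + 43 + 74 + 117 + 235 = 499 bits.
Saving = 705 − 499 = 206 bits.

206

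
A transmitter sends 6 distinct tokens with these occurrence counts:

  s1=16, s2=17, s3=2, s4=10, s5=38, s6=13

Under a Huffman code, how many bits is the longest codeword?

Merge the two lowest-weight nodes at each step:
combine s3(2), s4(10) → 12
combine 12, s6(13) → 25
combine s1(16), s2(17) → 33
combine 25, 33 → 58
combine s5(38), 58 → 96
The rarest symbols sit at the bottom; the longest codeword is 4 bits.

4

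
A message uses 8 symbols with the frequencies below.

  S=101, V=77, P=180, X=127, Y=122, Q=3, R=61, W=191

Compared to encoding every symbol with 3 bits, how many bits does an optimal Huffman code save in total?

Fixed-length: 3 bits × 862 symbols = 2586 bits.
Huffman merges:
Q(3) + R(61) → 64
64 + V(77) → 141
S(101) + Y(122) → 223
X(127) + 141 → 268
P(180) + W(191) → 371
223 + 268 → 491
371 + 491 → 862
Huffman total = 64 + 141 + 223 + 268 + 371 + 491 + 862 = 2420 bits.
Saving = 2586 − 2420 = 166 bits.

166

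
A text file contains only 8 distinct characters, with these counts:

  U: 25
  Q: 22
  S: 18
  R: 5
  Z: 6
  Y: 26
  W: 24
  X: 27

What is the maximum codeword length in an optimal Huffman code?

Merge the two lowest-weight nodes at each step:
combine R(5), Z(6) → 11
combine 11, S(18) → 29
combine Q(22), W(24) → 46
combine U(25), Y(26) → 51
combine X(27), 29 → 56
combine 46, 51 → 97
combine 56, 97 → 153
Maximum depth reached is 4.

4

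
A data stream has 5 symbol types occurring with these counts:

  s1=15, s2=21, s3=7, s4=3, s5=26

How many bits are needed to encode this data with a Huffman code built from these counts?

Greedily combine the two least-frequent nodes:
combine s4(3), s3(7) → 10
combine 10, s1(15) → 25
combine s2(21), 25 → 46
combine s5(26), 46 → 72
The encoded length is the sum of every internal node's weight: 10 + 25 + 46 + 72 = 153 bits.

153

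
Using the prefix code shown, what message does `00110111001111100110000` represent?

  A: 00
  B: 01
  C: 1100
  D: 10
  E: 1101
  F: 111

Read left to right; each codeword is recognised as soon as it completes (prefix code):
  00→A | 1101→E | 1100→C | 111→F | 1100→C | 1100→C | 00→A
Decoded message: AECFCCA

AECFCCA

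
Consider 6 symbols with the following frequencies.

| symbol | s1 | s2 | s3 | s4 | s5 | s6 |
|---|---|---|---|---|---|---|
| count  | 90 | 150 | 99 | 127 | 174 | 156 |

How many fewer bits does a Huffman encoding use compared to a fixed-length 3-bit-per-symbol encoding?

330

Fixed-length: 3 bits × 796 symbols = 2388 bits.
Huffman merges:
combine s1(90), s3(99) → 189
combine s4(127), s2(150) → 277
combine s6(156), s5(174) → 330
combine 189, 277 → 466
combine 330, 466 → 796
Huffman total = 189 + 277 + 330 + 466 + 796 = 2058 bits.
Saving = 2388 − 2058 = 330 bits.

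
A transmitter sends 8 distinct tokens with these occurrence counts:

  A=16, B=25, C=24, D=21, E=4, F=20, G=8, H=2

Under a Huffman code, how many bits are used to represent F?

Build the tree from the bottom:
combine H(2), E(4) → 6
combine 6, G(8) → 14
combine 14, A(16) → 30
combine F(20), D(21) → 41
combine C(24), B(25) → 49
combine 30, 41 → 71
combine 49, 71 → 120
The subtree containing F is merged 3 times, so code length = 3.

3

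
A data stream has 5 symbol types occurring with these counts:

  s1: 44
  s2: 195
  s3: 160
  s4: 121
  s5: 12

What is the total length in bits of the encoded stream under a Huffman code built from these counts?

1102

Greedily combine the two least-frequent nodes:
merge s5(12) and s1(44): 56
merge 56 and s4(121): 177
merge s3(160) and 177: 337
merge s2(195) and 337: 532
Each symbol's bit-cost is frequency × depth; summing gives 1102 bits (equivalently 56 + 177 + 337 + 532).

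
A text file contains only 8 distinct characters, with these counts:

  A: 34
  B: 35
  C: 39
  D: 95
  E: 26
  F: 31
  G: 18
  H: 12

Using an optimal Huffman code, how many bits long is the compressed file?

805

Greedily combine the two least-frequent nodes:
merge H(12) and G(18): 30
merge E(26) and 30: 56
merge F(31) and A(34): 65
merge B(35) and C(39): 74
merge 56 and 65: 121
merge 74 and D(95): 169
merge 121 and 169: 290
The encoded length is the sum of every internal node's weight: 30 + 56 + 65 + 74 + 121 + 169 + 290 = 805 bits.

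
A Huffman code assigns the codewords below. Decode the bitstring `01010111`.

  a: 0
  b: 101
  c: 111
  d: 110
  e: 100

Read left to right; each codeword is recognised as soon as it completes (prefix code):
  0→a | 101→b | 0→a | 111→c
Decoded message: abac

abac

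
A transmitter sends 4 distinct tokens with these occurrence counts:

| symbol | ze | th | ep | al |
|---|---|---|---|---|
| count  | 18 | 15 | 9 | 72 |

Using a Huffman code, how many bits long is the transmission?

180

Greedily combine the two least-frequent nodes:
ep(9) + th(15) → 24
ze(18) + 24 → 42
42 + al(72) → 114
Each symbol's bit-cost is frequency × depth; summing gives 180 bits (equivalently 24 + 42 + 114).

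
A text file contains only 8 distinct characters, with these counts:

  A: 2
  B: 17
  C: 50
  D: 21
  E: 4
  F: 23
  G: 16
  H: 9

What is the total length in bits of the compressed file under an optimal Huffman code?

374

Greedily combine the two least-frequent nodes:
A(2) + E(4) → 6
6 + H(9) → 15
15 + G(16) → 31
B(17) + D(21) → 38
F(23) + 31 → 54
38 + C(50) → 88
54 + 88 → 142
The encoded length is the sum of every internal node's weight: 6 + 15 + 31 + 38 + 54 + 88 + 142 = 374 bits.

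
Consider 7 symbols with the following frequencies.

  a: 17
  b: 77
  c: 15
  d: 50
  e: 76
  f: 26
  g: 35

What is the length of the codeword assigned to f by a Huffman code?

Huffman merges, smallest pair first:
c(15) + a(17) → 32
f(26) + 32 → 58
g(35) + d(50) → 85
58 + e(76) → 134
b(77) + 85 → 162
134 + 162 → 296
The subtree containing f is merged 3 times, so code length = 3.

3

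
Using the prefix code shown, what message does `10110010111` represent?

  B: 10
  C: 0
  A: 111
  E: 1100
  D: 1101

BEBA

Read left to right; each codeword is recognised as soon as it completes (prefix code):
  10→B | 1100→E | 10→B | 111→A
Decoded message: BEBA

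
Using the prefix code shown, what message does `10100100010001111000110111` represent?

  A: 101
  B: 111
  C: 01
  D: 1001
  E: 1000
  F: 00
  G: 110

AFEEBEGB

Read left to right; each codeword is recognised as soon as it completes (prefix code):
  101→A | 00→F | 1000→E | 1000→E | 111→B | 1000→E | 110→G | 111→B
Decoded message: AFEEBEGB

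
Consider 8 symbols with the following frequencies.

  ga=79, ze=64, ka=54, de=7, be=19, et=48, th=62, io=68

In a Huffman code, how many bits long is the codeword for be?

Repeatedly merge the two smallest:
de(7) + be(19) → 26
26 + et(48) → 74
ka(54) + th(62) → 116
ze(64) + io(68) → 132
74 + ga(79) → 153
116 + 132 → 248
153 + 248 → 401
be sits 4 levels below the root, so its codeword is 4 bits.

4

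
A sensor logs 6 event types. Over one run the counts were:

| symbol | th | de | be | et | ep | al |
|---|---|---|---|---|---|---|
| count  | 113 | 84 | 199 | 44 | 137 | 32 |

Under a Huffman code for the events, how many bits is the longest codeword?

4

Merge the two lowest-weight nodes at each step:
merge al(32) and et(44): 76
merge 76 and de(84): 160
merge th(113) and ep(137): 250
merge 160 and be(199): 359
merge 250 and 359: 609
The rarest symbols sit at the bottom; the longest codeword is 4 bits.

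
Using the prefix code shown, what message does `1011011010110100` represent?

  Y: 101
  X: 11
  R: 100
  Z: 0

YYYZXZR

Read left to right; each codeword is recognised as soon as it completes (prefix code):
  101→Y | 101→Y | 101→Y | 0→Z | 11→X | 0→Z | 100→R
Decoded message: YYYZXZR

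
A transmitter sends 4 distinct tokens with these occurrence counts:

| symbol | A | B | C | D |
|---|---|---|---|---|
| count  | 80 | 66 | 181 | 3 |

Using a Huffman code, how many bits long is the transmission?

Build the Huffman tree bottom-up:
combine D(3), B(66) → 69
combine 69, A(80) → 149
combine 149, C(181) → 330
The encoded length is the sum of every internal node's weight: 69 + 149 + 330 = 548 bits.

548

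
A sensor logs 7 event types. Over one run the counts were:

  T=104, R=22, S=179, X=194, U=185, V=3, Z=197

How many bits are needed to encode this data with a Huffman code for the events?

2230

Greedily combine the two least-frequent nodes:
combine V(3), R(22) → 25
combine 25, T(104) → 129
combine 129, S(179) → 308
combine U(185), X(194) → 379
combine Z(197), 308 → 505
combine 379, 505 → 884
The encoded length is the sum of every internal node's weight: 25 + 129 + 308 + 379 + 505 + 884 = 2230 bits.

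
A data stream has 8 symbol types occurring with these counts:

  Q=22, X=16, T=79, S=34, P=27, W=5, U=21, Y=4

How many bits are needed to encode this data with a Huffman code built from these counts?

543

Merge the two smallest weights repeatedly:
merge Y(4) and W(5): 9
merge 9 and X(16): 25
merge U(21) and Q(22): 43
merge 25 and P(27): 52
merge S(34) and 43: 77
merge 52 and 77: 129
merge T(79) and 129: 208
Total encoded bits = sum of merged weights = 9 + 25 + 43 + 52 + 77 + 129 + 208 = 543.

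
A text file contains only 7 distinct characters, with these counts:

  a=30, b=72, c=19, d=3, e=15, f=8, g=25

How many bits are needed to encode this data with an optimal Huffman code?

Build the Huffman tree bottom-up:
merge d(3) and f(8): 11
merge 11 and e(15): 26
merge c(19) and g(25): 44
merge 26 and a(30): 56
merge 44 and 56: 100
merge b(72) and 100: 172
Each symbol's bit-cost is frequency × depth; summing gives 409 bits (equivalently 11 + 26 + 44 + 56 + 100 + 172).

409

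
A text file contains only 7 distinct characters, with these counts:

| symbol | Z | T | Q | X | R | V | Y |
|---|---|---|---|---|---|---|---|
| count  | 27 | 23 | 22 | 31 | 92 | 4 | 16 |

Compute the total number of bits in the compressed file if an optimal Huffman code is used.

Merge the two smallest weights repeatedly:
combine V(4), Y(16) → 20
combine 20, Q(22) → 42
combine T(23), Z(27) → 50
combine X(31), 42 → 73
combine 50, 73 → 123
combine R(92), 123 → 215
The encoded length is the sum of every internal node's weight: 20 + 42 + 50 + 73 + 123 + 215 = 523 bits.

523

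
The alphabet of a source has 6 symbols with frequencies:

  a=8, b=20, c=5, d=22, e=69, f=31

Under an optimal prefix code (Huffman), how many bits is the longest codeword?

Merge the two lowest-weight nodes at each step:
combine c(5), a(8) → 13
combine 13, b(20) → 33
combine d(22), f(31) → 53
combine 33, 53 → 86
combine e(69), 86 → 155
Maximum depth reached is 4.

4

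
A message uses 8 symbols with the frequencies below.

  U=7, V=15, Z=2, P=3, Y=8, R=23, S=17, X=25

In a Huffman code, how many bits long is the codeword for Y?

Repeatedly merge the two smallest:
merge Z(2) and P(3): 5
merge 5 and U(7): 12
merge Y(8) and 12: 20
merge V(15) and S(17): 32
merge 20 and R(23): 43
merge X(25) and 32: 57
merge 43 and 57: 100
Y sits 3 levels below the root, so its codeword is 3 bits.

3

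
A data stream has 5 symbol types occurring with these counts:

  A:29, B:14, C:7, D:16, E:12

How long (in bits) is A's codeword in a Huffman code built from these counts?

Build the tree from the bottom:
merge C(7) and E(12): 19
merge B(14) and D(16): 30
merge 19 and A(29): 48
merge 30 and 48: 78
A's leaf is at depth 2, giving a 2-bit codeword.

2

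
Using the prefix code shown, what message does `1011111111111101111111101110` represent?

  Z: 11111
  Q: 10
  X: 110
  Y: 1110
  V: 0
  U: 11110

QZZXZYY

Read left to right; each codeword is recognised as soon as it completes (prefix code):
  10→Q | 11111→Z | 11111→Z | 110→X | 11111→Z | 1110→Y | 1110→Y
Decoded message: QZZXZYY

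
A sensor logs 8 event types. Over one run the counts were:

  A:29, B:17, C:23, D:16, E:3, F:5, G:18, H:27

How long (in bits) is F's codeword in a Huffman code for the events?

5

Repeatedly merge the two smallest:
merge E(3) and F(5): 8
merge 8 and D(16): 24
merge B(17) and G(18): 35
merge C(23) and 24: 47
merge H(27) and A(29): 56
merge 35 and 47: 82
merge 56 and 82: 138
F sits 5 levels below the root, so its codeword is 5 bits.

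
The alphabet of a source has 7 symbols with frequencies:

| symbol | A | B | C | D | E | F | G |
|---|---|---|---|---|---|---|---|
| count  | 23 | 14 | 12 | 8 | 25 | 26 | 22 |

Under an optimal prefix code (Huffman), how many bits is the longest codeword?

4

Merge the two lowest-weight nodes at each step:
merge D(8) and C(12): 20
merge B(14) and 20: 34
merge G(22) and A(23): 45
merge E(25) and F(26): 51
merge 34 and 45: 79
merge 51 and 79: 130
Maximum depth reached is 4.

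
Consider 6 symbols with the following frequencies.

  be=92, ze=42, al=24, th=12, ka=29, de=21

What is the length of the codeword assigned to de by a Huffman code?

4

Repeatedly merge the two smallest:
combine th(12), de(21) → 33
combine al(24), ka(29) → 53
combine 33, ze(42) → 75
combine 53, 75 → 128
combine be(92), 128 → 220
de sits 4 levels below the root, so its codeword is 4 bits.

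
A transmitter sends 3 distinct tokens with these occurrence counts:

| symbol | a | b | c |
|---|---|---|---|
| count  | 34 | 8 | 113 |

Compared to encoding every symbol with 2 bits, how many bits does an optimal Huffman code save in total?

113

Fixed-length: 2 bits × 155 symbols = 310 bits.
Huffman merges:
b(8) + a(34) → 42
42 + c(113) → 155
Huffman total = 42 + 155 = 197 bits.
Saving = 310 − 197 = 113 bits.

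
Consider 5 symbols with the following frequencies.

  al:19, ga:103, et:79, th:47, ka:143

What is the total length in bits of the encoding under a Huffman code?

Merge the two smallest weights repeatedly:
al(19) + th(47) → 66
66 + et(79) → 145
ga(103) + ka(143) → 246
145 + 246 → 391
Each symbol's bit-cost is frequency × depth; summing gives 848 bits (equivalently 66 + 145 + 246 + 391).

848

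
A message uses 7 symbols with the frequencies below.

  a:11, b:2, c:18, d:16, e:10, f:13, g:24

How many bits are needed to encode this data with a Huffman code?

Greedily combine the two least-frequent nodes:
merge b(2) and e(10): 12
merge a(11) and 12: 23
merge f(13) and d(16): 29
merge c(18) and 23: 41
merge g(24) and 29: 53
merge 41 and 53: 94
Each symbol's bit-cost is frequency × depth; summing gives 252 bits (equivalently 12 + 23 + 29 + 41 + 53 + 94).

252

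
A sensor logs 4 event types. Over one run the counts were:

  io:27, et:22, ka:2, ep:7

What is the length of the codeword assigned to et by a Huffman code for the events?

Huffman merges, smallest pair first:
merge ka(2) and ep(7): 9
merge 9 and et(22): 31
merge io(27) and 31: 58
et sits 2 levels below the root, so its codeword is 2 bits.

2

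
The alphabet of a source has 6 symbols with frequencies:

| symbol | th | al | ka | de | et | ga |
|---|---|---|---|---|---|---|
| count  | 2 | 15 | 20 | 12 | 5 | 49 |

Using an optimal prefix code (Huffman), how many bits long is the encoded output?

Build the Huffman tree bottom-up:
merge th(2) and et(5): 7
merge 7 and de(12): 19
merge al(15) and 19: 34
merge ka(20) and 34: 54
merge ga(49) and 54: 103
The encoded length is the sum of every internal node's weight: 7 + 19 + 34 + 54 + 103 = 217 bits.

217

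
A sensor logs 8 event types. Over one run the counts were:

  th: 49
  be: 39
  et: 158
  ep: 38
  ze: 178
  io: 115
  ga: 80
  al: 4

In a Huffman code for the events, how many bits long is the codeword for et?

Build the tree from the bottom:
al(4) + ep(38) → 42
be(39) + 42 → 81
th(49) + ga(80) → 129
81 + io(115) → 196
129 + et(158) → 287
ze(178) + 196 → 374
287 + 374 → 661
et's leaf is at depth 2, giving a 2-bit codeword.

2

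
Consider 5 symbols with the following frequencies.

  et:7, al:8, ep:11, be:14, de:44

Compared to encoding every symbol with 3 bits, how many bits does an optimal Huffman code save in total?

Fixed-length: 3 bits × 84 symbols = 252 bits.
Huffman merges:
combine et(7), al(8) → 15
combine ep(11), be(14) → 25
combine 15, 25 → 40
combine 40, de(44) → 84
Huffman total = 15 + 25 + 40 + 84 = 164 bits.
Saving = 252 − 164 = 88 bits.

88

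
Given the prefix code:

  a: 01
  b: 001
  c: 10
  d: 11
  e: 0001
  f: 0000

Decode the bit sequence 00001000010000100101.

Read left to right; each codeword is recognised as soon as it completes (prefix code):
  0000→f | 10→c | 0001→e | 0000→f | 10→c | 01→a | 01→a
Decoded message: fcefcaa

fcefcaa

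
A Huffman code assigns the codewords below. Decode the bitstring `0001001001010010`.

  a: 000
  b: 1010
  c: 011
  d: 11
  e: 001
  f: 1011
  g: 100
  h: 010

aggbh

Read left to right; each codeword is recognised as soon as it completes (prefix code):
  000→a | 100→g | 100→g | 1010→b | 010→h
Decoded message: aggbh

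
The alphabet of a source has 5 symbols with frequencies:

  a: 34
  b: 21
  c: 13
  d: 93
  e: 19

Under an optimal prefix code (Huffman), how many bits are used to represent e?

Build the tree from the bottom:
combine c(13), e(19) → 32
combine b(21), 32 → 53
combine a(34), 53 → 87
combine 87, d(93) → 180
e's leaf is at depth 4, giving a 4-bit codeword.

4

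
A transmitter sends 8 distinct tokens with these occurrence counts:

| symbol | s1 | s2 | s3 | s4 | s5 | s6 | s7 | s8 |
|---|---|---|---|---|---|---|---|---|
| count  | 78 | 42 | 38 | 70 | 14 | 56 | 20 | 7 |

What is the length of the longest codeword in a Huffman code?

5

Merge the two lowest-weight nodes at each step:
combine s8(7), s5(14) → 21
combine s7(20), 21 → 41
combine s3(38), 41 → 79
combine s2(42), s6(56) → 98
combine s4(70), s1(78) → 148
combine 79, 98 → 177
combine 148, 177 → 325
The first pair merged (s8, s5) ends up deepest, at depth 5.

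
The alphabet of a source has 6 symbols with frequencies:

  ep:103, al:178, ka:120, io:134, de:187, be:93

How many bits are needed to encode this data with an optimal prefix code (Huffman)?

2080

Build the Huffman tree bottom-up:
combine be(93), ep(103) → 196
combine ka(120), io(134) → 254
combine al(178), de(187) → 365
combine 196, 254 → 450
combine 365, 450 → 815
Each symbol's bit-cost is frequency × depth; summing gives 2080 bits (equivalently 196 + 254 + 365 + 450 + 815).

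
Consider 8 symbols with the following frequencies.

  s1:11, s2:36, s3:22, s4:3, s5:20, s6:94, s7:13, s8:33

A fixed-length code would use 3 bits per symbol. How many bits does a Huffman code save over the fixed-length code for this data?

Fixed-length: 3 bits × 232 symbols = 696 bits.
Huffman merges:
merge s4(3) and s1(11): 14
merge s7(13) and 14: 27
merge s5(20) and s3(22): 42
merge 27 and s8(33): 60
merge s2(36) and 42: 78
merge 60 and 78: 138
merge s6(94) and 138: 232
Huffman total = 14 + 27 + 42 + 60 + 78 + 138 + 232 = 591 bits.
Saving = 696 − 591 = 105 bits.

105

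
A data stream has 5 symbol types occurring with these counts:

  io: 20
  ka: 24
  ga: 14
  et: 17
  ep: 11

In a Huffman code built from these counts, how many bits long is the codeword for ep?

3

Build the tree from the bottom:
combine ep(11), ga(14) → 25
combine et(17), io(20) → 37
combine ka(24), 25 → 49
combine 37, 49 → 86
The subtree containing ep is merged 3 times, so code length = 3.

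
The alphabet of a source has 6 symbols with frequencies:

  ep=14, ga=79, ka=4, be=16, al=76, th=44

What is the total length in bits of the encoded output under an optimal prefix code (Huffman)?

517

Build the Huffman tree bottom-up:
ka(4) + ep(14) → 18
be(16) + 18 → 34
34 + th(44) → 78
al(76) + 78 → 154
ga(79) + 154 → 233
The encoded length is the sum of every internal node's weight: 18 + 34 + 78 + 154 + 233 = 517 bits.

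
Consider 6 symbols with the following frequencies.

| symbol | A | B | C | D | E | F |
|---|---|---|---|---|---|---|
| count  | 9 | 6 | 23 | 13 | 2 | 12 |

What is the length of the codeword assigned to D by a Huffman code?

2

Repeatedly merge the two smallest:
merge E(2) and B(6): 8
merge 8 and A(9): 17
merge F(12) and D(13): 25
merge 17 and C(23): 40
merge 25 and 40: 65
D's leaf is at depth 2, giving a 2-bit codeword.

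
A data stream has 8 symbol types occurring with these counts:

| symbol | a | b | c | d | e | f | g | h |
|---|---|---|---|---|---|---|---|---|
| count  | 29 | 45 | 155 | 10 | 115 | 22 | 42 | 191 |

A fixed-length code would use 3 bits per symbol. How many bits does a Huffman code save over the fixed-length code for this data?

Fixed-length: 3 bits × 609 symbols = 1827 bits.
Huffman merges:
d(10) + f(22) → 32
a(29) + 32 → 61
g(42) + b(45) → 87
61 + 87 → 148
e(115) + 148 → 263
c(155) + h(191) → 346
263 + 346 → 609
Huffman total = 32 + 61 + 87 + 148 + 263 + 346 + 609 = 1546 bits.
Saving = 1827 − 1546 = 281 bits.

281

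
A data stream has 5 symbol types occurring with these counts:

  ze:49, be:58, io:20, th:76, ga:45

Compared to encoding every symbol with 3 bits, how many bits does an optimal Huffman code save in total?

Fixed-length: 3 bits × 248 symbols = 744 bits.
Huffman merges:
merge io(20) and ga(45): 65
merge ze(49) and be(58): 107
merge 65 and th(76): 141
merge 107 and 141: 248
Huffman total = 65 + 107 + 141 + 248 = 561 bits.
Saving = 744 − 561 = 183 bits.

183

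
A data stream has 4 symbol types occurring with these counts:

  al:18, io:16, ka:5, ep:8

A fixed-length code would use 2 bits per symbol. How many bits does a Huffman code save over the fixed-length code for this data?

5

Fixed-length: 2 bits × 47 symbols = 94 bits.
Huffman merges:
combine ka(5), ep(8) → 13
combine 13, io(16) → 29
combine al(18), 29 → 47
Huffman total = 13 + 29 + 47 = 89 bits.
Saving = 94 − 89 = 5 bits.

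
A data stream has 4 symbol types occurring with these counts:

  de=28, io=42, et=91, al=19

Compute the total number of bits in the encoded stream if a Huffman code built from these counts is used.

Greedily combine the two least-frequent nodes:
combine al(19), de(28) → 47
combine io(42), 47 → 89
combine 89, et(91) → 180
The encoded length is the sum of every internal node's weight: 47 + 89 + 180 = 316 bits.

316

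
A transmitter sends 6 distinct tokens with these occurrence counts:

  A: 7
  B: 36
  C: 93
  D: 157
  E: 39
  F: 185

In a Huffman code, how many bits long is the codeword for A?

5

Repeatedly merge the two smallest:
merge A(7) and B(36): 43
merge E(39) and 43: 82
merge 82 and C(93): 175
merge D(157) and 175: 332
merge F(185) and 332: 517
The subtree containing A is merged 5 times, so code length = 5.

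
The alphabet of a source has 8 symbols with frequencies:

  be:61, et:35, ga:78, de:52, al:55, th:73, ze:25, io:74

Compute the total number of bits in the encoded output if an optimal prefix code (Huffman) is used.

Build the Huffman tree bottom-up:
ze(25) + et(35) → 60
de(52) + al(55) → 107
60 + be(61) → 121
th(73) + io(74) → 147
ga(78) + 107 → 185
121 + 147 → 268
185 + 268 → 453
The encoded length is the sum of every internal node's weight: 60 + 107 + 121 + 147 + 185 + 268 + 453 = 1341 bits.

1341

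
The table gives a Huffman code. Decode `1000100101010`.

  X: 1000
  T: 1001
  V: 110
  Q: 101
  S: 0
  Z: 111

XTSQS

Read left to right; each codeword is recognised as soon as it completes (prefix code):
  1000→X | 1001→T | 0→S | 101→Q | 0→S
Decoded message: XTSQS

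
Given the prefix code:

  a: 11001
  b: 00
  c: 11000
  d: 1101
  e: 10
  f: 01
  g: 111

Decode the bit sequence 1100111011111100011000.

adgcc

Read left to right; each codeword is recognised as soon as it completes (prefix code):
  11001→a | 1101→d | 111→g | 11000→c | 11000→c
Decoded message: adgcc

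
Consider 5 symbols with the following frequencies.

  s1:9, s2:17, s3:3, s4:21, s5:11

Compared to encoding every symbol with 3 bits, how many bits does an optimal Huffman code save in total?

Fixed-length: 3 bits × 61 symbols = 183 bits.
Huffman merges:
s3(3) + s1(9) → 12
s5(11) + 12 → 23
s2(17) + s4(21) → 38
23 + 38 → 61
Huffman total = 12 + 23 + 38 + 61 = 134 bits.
Saving = 183 − 134 = 49 bits.

49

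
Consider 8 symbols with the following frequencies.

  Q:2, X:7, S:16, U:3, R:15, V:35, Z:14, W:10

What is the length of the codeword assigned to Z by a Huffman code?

Repeatedly merge the two smallest:
combine Q(2), U(3) → 5
combine 5, X(7) → 12
combine W(10), 12 → 22
combine Z(14), R(15) → 29
combine S(16), 22 → 38
combine 29, V(35) → 64
combine 38, 64 → 102
Z sits 3 levels below the root, so its codeword is 3 bits.

3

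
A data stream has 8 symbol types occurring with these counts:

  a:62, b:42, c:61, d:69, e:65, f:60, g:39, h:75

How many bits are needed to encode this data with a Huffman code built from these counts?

Merge the two smallest weights repeatedly:
combine g(39), b(42) → 81
combine f(60), c(61) → 121
combine a(62), e(65) → 127
combine d(69), h(75) → 144
combine 81, 121 → 202
combine 127, 144 → 271
combine 202, 271 → 473
The encoded length is the sum of every internal node's weight: 81 + 121 + 127 + 144 + 202 + 271 + 473 = 1419 bits.

1419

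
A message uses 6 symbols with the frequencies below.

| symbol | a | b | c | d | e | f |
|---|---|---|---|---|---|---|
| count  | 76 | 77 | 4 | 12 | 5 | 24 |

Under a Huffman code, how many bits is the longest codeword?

Merge the two lowest-weight nodes at each step:
c(4) + e(5) → 9
9 + d(12) → 21
21 + f(24) → 45
45 + a(76) → 121
b(77) + 121 → 198
The first pair merged (c, e) ends up deepest, at depth 5.

5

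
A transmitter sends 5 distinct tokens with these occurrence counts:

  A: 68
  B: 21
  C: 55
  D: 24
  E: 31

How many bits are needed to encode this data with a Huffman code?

443

Merge the two smallest weights repeatedly:
merge B(21) and D(24): 45
merge E(31) and 45: 76
merge C(55) and A(68): 123
merge 76 and 123: 199
The encoded length is the sum of every internal node's weight: 45 + 76 + 123 + 199 = 443 bits.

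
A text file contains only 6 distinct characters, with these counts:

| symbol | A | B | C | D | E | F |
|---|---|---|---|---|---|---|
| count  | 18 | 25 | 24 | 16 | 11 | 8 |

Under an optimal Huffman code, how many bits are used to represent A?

3

Repeatedly merge the two smallest:
merge F(8) and E(11): 19
merge D(16) and A(18): 34
merge 19 and C(24): 43
merge B(25) and 34: 59
merge 43 and 59: 102
The subtree containing A is merged 3 times, so code length = 3.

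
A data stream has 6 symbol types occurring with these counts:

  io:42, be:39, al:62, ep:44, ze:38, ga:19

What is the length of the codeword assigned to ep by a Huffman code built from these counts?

Huffman merges, smallest pair first:
combine ga(19), ze(38) → 57
combine be(39), io(42) → 81
combine ep(44), 57 → 101
combine al(62), 81 → 143
combine 101, 143 → 244
The subtree containing ep is merged 2 times, so code length = 2.

2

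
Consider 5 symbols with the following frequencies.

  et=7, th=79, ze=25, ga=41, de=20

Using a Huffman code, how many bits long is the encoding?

Greedily combine the two least-frequent nodes:
merge et(7) and de(20): 27
merge ze(25) and 27: 52
merge ga(41) and 52: 93
merge th(79) and 93: 172
The encoded length is the sum of every internal node's weight: 27 + 52 + 93 + 172 = 344 bits.

344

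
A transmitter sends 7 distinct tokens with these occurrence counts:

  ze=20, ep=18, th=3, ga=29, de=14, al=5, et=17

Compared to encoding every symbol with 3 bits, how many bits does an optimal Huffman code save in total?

41

Fixed-length: 3 bits × 106 symbols = 318 bits.
Huffman merges:
merge th(3) and al(5): 8
merge 8 and de(14): 22
merge et(17) and ep(18): 35
merge ze(20) and 22: 42
merge ga(29) and 35: 64
merge 42 and 64: 106
Huffman total = 8 + 22 + 35 + 42 + 64 + 106 = 277 bits.
Saving = 318 − 277 = 41 bits.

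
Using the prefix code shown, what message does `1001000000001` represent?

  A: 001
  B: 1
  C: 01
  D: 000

BADDA

Read left to right; each codeword is recognised as soon as it completes (prefix code):
  1→B | 001→A | 000→D | 000→D | 001→A
Decoded message: BADDA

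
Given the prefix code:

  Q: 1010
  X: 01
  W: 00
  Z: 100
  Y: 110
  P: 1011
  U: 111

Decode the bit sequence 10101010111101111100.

QQUPUW

Read left to right; each codeword is recognised as soon as it completes (prefix code):
  1010→Q | 1010→Q | 111→U | 1011→P | 111→U | 00→W
Decoded message: QQUPUW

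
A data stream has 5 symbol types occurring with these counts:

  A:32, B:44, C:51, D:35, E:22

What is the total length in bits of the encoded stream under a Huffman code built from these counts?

422

Greedily combine the two least-frequent nodes:
E(22) + A(32) → 54
D(35) + B(44) → 79
C(51) + 54 → 105
79 + 105 → 184
Total encoded bits = sum of merged weights = 54 + 79 + 105 + 184 = 422.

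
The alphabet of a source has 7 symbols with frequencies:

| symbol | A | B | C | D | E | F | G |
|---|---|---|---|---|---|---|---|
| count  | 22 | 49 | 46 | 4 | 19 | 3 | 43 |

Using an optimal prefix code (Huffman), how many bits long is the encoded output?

Build the Huffman tree bottom-up:
merge F(3) and D(4): 7
merge 7 and E(19): 26
merge A(22) and 26: 48
merge G(43) and C(46): 89
merge 48 and B(49): 97
merge 89 and 97: 186
Total encoded bits = sum of merged weights = 7 + 26 + 48 + 89 + 97 + 186 = 453.

453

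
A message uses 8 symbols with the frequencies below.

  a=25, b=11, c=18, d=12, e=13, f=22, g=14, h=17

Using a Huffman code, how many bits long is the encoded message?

Greedily combine the two least-frequent nodes:
merge b(11) and d(12): 23
merge e(13) and g(14): 27
merge h(17) and c(18): 35
merge f(22) and 23: 45
merge a(25) and 27: 52
merge 35 and 45: 80
merge 52 and 80: 132
Total encoded bits = sum of merged weights = 23 + 27 + 35 + 45 + 52 + 80 + 132 = 394.

394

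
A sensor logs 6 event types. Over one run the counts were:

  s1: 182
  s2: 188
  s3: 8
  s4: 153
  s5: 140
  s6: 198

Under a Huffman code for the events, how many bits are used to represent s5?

Huffman merges, smallest pair first:
combine s3(8), s5(140) → 148
combine 148, s4(153) → 301
combine s1(182), s2(188) → 370
combine s6(198), 301 → 499
combine 370, 499 → 869
The subtree containing s5 is merged 4 times, so code length = 4.

4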